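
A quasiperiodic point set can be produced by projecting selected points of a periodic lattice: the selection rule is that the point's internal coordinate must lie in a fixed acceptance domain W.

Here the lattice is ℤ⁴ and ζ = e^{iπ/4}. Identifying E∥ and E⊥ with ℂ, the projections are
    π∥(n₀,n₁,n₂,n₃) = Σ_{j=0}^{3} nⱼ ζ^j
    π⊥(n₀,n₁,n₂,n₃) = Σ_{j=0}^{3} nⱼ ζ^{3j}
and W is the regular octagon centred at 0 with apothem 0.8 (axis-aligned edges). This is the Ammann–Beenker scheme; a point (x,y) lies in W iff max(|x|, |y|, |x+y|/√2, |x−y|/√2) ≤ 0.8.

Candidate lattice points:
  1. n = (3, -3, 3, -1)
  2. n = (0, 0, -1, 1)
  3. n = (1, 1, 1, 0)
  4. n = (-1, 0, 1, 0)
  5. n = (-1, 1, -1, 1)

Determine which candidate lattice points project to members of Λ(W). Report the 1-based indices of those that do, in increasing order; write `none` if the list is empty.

3

Internal map: ζ^{3j} for j=0..3 gives (1,0), (−√2/2,√2/2), (0,−1), (√2/2,√2/2).
#1 (3, -3, 3, -1): internal (4.41421, -5.82843); octagon support 7.24264 vs apothem 0.8 → ∉ W
#2 (0, 0, -1, 1): internal (0.70711, 1.70711); octagon support 1.70711 vs apothem 0.8 → ∉ W
#3 (1, 1, 1, 0): internal (0.29289, -0.29289); octagon support 0.41421 vs apothem 0.8 → ∈ W
#4 (-1, 0, 1, 0): internal (-1.00000, -1.00000); octagon support 1.41421 vs apothem 0.8 → ∉ W
#5 (-1, 1, -1, 1): internal (-1.00000, 2.41421); octagon support 2.41421 vs apothem 0.8 → ∉ W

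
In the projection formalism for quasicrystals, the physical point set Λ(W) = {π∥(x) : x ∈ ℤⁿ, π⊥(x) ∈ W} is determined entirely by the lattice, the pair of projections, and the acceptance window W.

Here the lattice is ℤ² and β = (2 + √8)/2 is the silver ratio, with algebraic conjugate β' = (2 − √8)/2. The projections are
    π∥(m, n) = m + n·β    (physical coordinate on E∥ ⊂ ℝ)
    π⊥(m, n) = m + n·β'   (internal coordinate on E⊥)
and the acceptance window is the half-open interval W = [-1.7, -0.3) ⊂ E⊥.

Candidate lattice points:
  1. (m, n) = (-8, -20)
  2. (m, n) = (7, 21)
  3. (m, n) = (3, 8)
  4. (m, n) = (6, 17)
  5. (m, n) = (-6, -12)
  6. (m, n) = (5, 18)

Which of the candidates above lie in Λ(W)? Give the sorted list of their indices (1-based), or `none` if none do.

Numerically β ≈ 2.414214 and β' = −1/β ≈ -0.414214.
[1] lift (-8,-20): star map gives 0.284271; window check -1.7 ≤ 0.284271 < -0.3 is false → out
[2] lift (7,21): star map gives -1.698485; window check -1.7 ≤ -1.698485 < -0.3 is true → IN Λ
[3] lift (3,8): star map gives -0.313708; window check -1.7 ≤ -0.313708 < -0.3 is true → IN Λ
[4] lift (6,17): star map gives -1.041631; window check -1.7 ≤ -1.041631 < -0.3 is true → IN Λ
[5] lift (-6,-12): star map gives -1.029437; window check -1.7 ≤ -1.029437 < -0.3 is true → IN Λ
[6] lift (5,18): star map gives -2.455844; window check -1.7 ≤ -2.455844 < -0.3 is false → out

2, 3, 4, 5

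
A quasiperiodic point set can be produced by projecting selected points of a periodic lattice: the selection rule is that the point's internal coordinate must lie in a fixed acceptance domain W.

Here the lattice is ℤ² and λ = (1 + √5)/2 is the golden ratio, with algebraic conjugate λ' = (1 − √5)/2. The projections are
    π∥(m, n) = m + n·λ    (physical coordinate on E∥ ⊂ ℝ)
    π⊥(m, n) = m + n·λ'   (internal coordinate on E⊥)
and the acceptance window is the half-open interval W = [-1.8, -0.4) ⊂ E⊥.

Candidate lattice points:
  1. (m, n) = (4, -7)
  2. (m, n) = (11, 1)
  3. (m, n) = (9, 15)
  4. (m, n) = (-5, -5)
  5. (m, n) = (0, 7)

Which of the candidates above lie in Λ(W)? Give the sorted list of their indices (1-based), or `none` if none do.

none

λ' = (1−√5)/2 ≈ -0.61803.
candidate 1: (m,n)=(4,-7) → π∥ = 4-7·λ ≈ -7.32624, π⊥ = 4-7·λ' ≈ 8.32624 ∉ [-1.8, -0.4) ⇒ out
candidate 2: (m,n)=(11,1) → π∥ = 11+1·λ ≈ 12.61803, π⊥ = 11+1·λ' ≈ 10.38197 ∉ [-1.8, -0.4) ⇒ out
candidate 3: (m,n)=(9,15) → π∥ = 9+15·λ ≈ 33.27051, π⊥ = 9+15·λ' ≈ -0.27051 ∉ [-1.8, -0.4) ⇒ out
candidate 4: (m,n)=(-5,-5) → π∥ = -5-5·λ ≈ -13.09017, π⊥ = -5-5·λ' ≈ -1.90983 ∉ [-1.8, -0.4) ⇒ out
candidate 5: (m,n)=(0,7) → π∥ = 0+7·λ ≈ 11.32624, π⊥ = 0+7·λ' ≈ -4.32624 ∉ [-1.8, -0.4) ⇒ out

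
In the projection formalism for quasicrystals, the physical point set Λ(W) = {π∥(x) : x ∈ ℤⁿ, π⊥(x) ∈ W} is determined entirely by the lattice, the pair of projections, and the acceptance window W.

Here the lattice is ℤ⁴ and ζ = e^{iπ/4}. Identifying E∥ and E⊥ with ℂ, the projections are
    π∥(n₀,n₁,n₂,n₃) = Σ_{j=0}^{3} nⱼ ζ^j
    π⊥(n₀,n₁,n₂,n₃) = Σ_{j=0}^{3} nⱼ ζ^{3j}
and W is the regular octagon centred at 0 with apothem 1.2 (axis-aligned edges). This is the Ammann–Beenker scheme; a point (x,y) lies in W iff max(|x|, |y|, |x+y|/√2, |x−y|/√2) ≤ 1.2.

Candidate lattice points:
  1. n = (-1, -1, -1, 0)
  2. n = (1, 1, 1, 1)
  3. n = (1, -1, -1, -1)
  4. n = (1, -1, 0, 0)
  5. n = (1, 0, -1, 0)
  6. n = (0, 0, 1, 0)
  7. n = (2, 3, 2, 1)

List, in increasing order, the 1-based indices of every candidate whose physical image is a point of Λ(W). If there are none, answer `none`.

π⊥(n) = n₀ + n₁ζ³ + n₂ζ⁶ + n₃ζ⁹ where ζ = e^{iπ/4}.
#1 (-1, -1, -1, 0): internal (-0.29289, 0.29289); octagon support 0.41421 vs apothem 1.2 → ∈ W
#2 (1, 1, 1, 1): internal (1.00000, 0.41421); octagon support 1.00000 vs apothem 1.2 → ∈ W
#3 (1, -1, -1, -1): internal (1.00000, -0.41421); octagon support 1.00000 vs apothem 1.2 → ∈ W
#4 (1, -1, 0, 0): internal (1.70711, -0.70711); octagon support 1.70711 vs apothem 1.2 → ∉ W
#5 (1, 0, -1, 0): internal (1.00000, 1.00000); octagon support 1.41421 vs apothem 1.2 → ∉ W
#6 (0, 0, 1, 0): internal (0.00000, -1.00000); octagon support 1.00000 vs apothem 1.2 → ∈ W
#7 (2, 3, 2, 1): internal (0.58579, 0.82843); octagon support 1.00000 vs apothem 1.2 → ∈ W

1, 2, 3, 6, 7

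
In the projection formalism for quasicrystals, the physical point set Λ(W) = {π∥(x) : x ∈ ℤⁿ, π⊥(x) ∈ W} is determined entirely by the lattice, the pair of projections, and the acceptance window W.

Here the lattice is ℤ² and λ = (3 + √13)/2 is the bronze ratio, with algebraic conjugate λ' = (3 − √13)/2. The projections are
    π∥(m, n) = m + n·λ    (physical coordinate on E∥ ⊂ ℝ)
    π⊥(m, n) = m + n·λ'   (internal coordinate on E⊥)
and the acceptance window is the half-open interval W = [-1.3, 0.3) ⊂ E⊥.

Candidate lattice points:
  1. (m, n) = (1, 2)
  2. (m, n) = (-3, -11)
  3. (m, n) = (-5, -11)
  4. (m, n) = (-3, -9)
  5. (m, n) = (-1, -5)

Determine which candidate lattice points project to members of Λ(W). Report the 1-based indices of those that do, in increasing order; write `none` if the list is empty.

Numerically λ ≈ 3.302776 and λ' = −1/λ ≈ -0.302776.
[1] lift (1,2): star map gives 0.394449; window check -1.3 ≤ 0.394449 < 0.3 is false → out
[2] lift (-3,-11): star map gives 0.330532; window check -1.3 ≤ 0.330532 < 0.3 is false → out
[3] lift (-5,-11): star map gives -1.669468; window check -1.3 ≤ -1.669468 < 0.3 is false → out
[4] lift (-3,-9): star map gives -0.275019; window check -1.3 ≤ -0.275019 < 0.3 is true → IN Λ
[5] lift (-1,-5): star map gives 0.513878; window check -1.3 ≤ 0.513878 < 0.3 is false → out

4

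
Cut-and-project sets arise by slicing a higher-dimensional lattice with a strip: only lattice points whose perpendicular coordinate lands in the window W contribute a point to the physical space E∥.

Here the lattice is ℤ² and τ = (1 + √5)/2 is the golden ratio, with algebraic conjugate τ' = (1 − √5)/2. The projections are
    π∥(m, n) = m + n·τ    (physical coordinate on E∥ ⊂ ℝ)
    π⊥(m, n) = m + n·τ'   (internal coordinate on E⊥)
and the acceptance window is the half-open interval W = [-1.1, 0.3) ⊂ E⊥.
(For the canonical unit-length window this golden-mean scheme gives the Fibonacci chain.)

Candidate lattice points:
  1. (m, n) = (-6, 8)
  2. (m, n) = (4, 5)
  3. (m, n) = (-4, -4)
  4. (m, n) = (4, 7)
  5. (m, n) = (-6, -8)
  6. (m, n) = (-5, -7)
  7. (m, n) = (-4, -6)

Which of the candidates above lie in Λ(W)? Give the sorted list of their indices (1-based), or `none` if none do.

4, 5, 6, 7

τ' = (1−√5)/2 ≈ -0.618034.
candidate 1: (m,n)=(-6,8) → π∥ = -6+8·τ ≈ 6.944272, π⊥ = -6+8·τ' ≈ -10.944272 ∉ [-1.1, 0.3) ⇒ out
candidate 2: (m,n)=(4,5) → π∥ = 4+5·τ ≈ 12.090170, π⊥ = 4+5·τ' ≈ 0.909830 ∉ [-1.1, 0.3) ⇒ out
candidate 3: (m,n)=(-4,-4) → π∥ = -4-4·τ ≈ -10.472136, π⊥ = -4-4·τ' ≈ -1.527864 ∉ [-1.1, 0.3) ⇒ out
candidate 4: (m,n)=(4,7) → π∥ = 4+7·τ ≈ 15.326238, π⊥ = 4+7·τ' ≈ -0.326238 ∈ [-1.1, 0.3) ⇒ IN Λ
candidate 5: (m,n)=(-6,-8) → π∥ = -6-8·τ ≈ -18.944272, π⊥ = -6-8·τ' ≈ -1.055728 ∈ [-1.1, 0.3) ⇒ IN Λ
candidate 6: (m,n)=(-5,-7) → π∥ = -5-7·τ ≈ -16.326238, π⊥ = -5-7·τ' ≈ -0.673762 ∈ [-1.1, 0.3) ⇒ IN Λ
candidate 7: (m,n)=(-4,-6) → π∥ = -4-6·τ ≈ -13.708204, π⊥ = -4-6·τ' ≈ -0.291796 ∈ [-1.1, 0.3) ⇒ IN Λ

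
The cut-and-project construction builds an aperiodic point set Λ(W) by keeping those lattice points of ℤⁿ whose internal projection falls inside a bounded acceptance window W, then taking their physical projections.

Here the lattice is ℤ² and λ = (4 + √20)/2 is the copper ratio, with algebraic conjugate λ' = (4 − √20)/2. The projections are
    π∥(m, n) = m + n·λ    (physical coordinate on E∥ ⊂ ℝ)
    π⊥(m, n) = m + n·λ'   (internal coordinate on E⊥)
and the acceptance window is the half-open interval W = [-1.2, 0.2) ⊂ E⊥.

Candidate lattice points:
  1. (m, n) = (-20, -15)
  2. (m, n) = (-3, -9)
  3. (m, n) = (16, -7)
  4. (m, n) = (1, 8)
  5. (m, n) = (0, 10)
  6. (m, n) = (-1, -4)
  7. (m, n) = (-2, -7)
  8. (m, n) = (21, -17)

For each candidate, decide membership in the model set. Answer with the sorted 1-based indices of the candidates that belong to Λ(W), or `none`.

Numerically λ ≈ 4.2361 and λ' = −1/λ ≈ -0.2361.
[1] lift (-20,-15): star map gives -16.4590; window check -1.2 ≤ -16.4590 < 0.2 is false → out
[2] lift (-3,-9): star map gives -0.8754; window check -1.2 ≤ -0.8754 < 0.2 is true → IN Λ
[3] lift (16,-7): star map gives 17.6525; window check -1.2 ≤ 17.6525 < 0.2 is false → out
[4] lift (1,8): star map gives -0.8885; window check -1.2 ≤ -0.8885 < 0.2 is true → IN Λ
[5] lift (0,10): star map gives -2.3607; window check -1.2 ≤ -2.3607 < 0.2 is false → out
[6] lift (-1,-4): star map gives -0.0557; window check -1.2 ≤ -0.0557 < 0.2 is true → IN Λ
[7] lift (-2,-7): star map gives -0.3475; window check -1.2 ≤ -0.3475 < 0.2 is true → IN Λ
[8] lift (21,-17): star map gives 25.0132; window check -1.2 ≤ 25.0132 < 0.2 is false → out

2, 4, 6, 7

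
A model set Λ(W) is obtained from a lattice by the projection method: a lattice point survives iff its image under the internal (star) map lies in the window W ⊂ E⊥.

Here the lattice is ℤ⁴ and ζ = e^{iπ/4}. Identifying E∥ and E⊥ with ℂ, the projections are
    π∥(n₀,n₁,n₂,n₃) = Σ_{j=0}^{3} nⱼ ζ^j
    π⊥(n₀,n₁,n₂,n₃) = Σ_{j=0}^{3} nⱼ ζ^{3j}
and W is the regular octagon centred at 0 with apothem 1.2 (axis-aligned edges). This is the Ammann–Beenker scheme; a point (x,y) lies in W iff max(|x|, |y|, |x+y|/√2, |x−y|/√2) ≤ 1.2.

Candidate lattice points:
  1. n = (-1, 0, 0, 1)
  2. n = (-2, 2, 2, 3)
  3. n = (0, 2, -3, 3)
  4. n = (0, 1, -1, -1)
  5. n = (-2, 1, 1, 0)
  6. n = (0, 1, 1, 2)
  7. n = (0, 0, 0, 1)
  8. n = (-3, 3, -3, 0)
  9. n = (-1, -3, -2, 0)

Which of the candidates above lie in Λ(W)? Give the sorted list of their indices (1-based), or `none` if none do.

π⊥(n) = n₀ + n₁ζ³ + n₂ζ⁶ + n₃ζ⁹ where ζ = e^{iπ/4}.
candidate 1: n = (-1, 0, 0, 1) → π⊥ ≈ (-0.2929, +0.7071); max(|x|,|y|,|x±y|/√2) = 0.7071 ≤ 1.2 ⇒ ∈ W
candidate 2: n = (-2, 2, 2, 3) → π⊥ ≈ (-1.2929, +1.5355); max(|x|,|y|,|x±y|/√2) = 2.0000 > 1.2 ⇒ ∉ W
candidate 3: n = (0, 2, -3, 3) → π⊥ ≈ (+0.7071, +6.5355); max(|x|,|y|,|x±y|/√2) = 6.5355 > 1.2 ⇒ ∉ W
candidate 4: n = (0, 1, -1, -1) → π⊥ ≈ (-1.4142, +1.0000); max(|x|,|y|,|x±y|/√2) = 1.7071 > 1.2 ⇒ ∉ W
candidate 5: n = (-2, 1, 1, 0) → π⊥ ≈ (-2.7071, -0.2929); max(|x|,|y|,|x±y|/√2) = 2.7071 > 1.2 ⇒ ∉ W
candidate 6: n = (0, 1, 1, 2) → π⊥ ≈ (+0.7071, +1.1213); max(|x|,|y|,|x±y|/√2) = 1.2929 > 1.2 ⇒ ∉ W
candidate 7: n = (0, 0, 0, 1) → π⊥ ≈ (+0.7071, +0.7071); max(|x|,|y|,|x±y|/√2) = 1.0000 ≤ 1.2 ⇒ ∈ W
candidate 8: n = (-3, 3, -3, 0) → π⊥ ≈ (-5.1213, +5.1213); max(|x|,|y|,|x±y|/√2) = 7.2426 > 1.2 ⇒ ∉ W
candidate 9: n = (-1, -3, -2, 0) → π⊥ ≈ (+1.1213, -0.1213); max(|x|,|y|,|x±y|/√2) = 1.1213 ≤ 1.2 ⇒ ∈ W

1, 7, 9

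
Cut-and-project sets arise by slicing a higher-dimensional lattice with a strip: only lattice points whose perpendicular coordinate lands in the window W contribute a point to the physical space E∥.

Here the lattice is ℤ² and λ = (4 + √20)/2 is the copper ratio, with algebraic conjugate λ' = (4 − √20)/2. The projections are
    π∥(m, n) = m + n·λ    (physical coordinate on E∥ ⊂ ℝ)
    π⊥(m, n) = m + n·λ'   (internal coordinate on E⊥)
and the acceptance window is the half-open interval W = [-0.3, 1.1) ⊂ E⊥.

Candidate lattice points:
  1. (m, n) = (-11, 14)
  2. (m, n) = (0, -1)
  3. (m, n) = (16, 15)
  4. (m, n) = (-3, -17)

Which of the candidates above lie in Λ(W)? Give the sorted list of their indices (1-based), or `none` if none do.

2, 4

Compute λ' = (4−√20)/2 = -0.23607, so π⊥(m,n) = m -0.23607·n.
candidate 1: (m,n)=(-11,14) → π∥ = -11+14·λ ≈ 48.30495, π⊥ = -11+14·λ' ≈ -14.30495 ∉ [-0.3, 1.1) ⇒ out
candidate 2: (m,n)=(0,-1) → π∥ = 0-1·λ ≈ -4.23607, π⊥ = 0-1·λ' ≈ 0.23607 ∈ [-0.3, 1.1) ⇒ IN Λ
candidate 3: (m,n)=(16,15) → π∥ = 16+15·λ ≈ 79.54102, π⊥ = 16+15·λ' ≈ 12.45898 ∉ [-0.3, 1.1) ⇒ out
candidate 4: (m,n)=(-3,-17) → π∥ = -3-17·λ ≈ -75.01316, π⊥ = -3-17·λ' ≈ 1.01316 ∈ [-0.3, 1.1) ⇒ IN Λ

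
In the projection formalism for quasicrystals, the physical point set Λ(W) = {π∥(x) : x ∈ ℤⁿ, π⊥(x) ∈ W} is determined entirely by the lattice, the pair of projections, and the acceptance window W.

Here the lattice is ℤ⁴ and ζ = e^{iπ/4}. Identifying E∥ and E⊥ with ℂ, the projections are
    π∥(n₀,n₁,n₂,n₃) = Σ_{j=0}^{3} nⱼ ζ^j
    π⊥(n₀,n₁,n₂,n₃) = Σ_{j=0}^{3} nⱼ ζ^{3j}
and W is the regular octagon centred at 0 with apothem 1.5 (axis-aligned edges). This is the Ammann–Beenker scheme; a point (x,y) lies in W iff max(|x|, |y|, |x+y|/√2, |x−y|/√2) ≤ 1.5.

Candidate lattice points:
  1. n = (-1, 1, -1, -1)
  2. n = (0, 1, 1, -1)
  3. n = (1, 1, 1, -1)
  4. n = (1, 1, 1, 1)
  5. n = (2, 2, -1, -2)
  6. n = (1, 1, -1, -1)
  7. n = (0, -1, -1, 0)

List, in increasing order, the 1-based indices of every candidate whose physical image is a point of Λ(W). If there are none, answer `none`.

3, 4, 5, 6, 7

With ζ = e^{iπ/4} the internal vectors are ζ^0,ζ^3,ζ^6,ζ^9.
candidate 1: n = (-1, 1, -1, -1) → π⊥ ≈ (-2.414214, +1.000000); max(|x|,|y|,|x±y|/√2) = 2.414214 > 1.5 ⇒ ∉ W
candidate 2: n = (0, 1, 1, -1) → π⊥ ≈ (-1.414214, -1.000000); max(|x|,|y|,|x±y|/√2) = 1.707107 > 1.5 ⇒ ∉ W
candidate 3: n = (1, 1, 1, -1) → π⊥ ≈ (-0.414214, -1.000000); max(|x|,|y|,|x±y|/√2) = 1.000000 ≤ 1.5 ⇒ ∈ W
candidate 4: n = (1, 1, 1, 1) → π⊥ ≈ (+1.000000, +0.414214); max(|x|,|y|,|x±y|/√2) = 1.000000 ≤ 1.5 ⇒ ∈ W
candidate 5: n = (2, 2, -1, -2) → π⊥ ≈ (-0.828427, +1.000000); max(|x|,|y|,|x±y|/√2) = 1.292893 ≤ 1.5 ⇒ ∈ W
candidate 6: n = (1, 1, -1, -1) → π⊥ ≈ (-0.414214, +1.000000); max(|x|,|y|,|x±y|/√2) = 1.000000 ≤ 1.5 ⇒ ∈ W
candidate 7: n = (0, -1, -1, 0) → π⊥ ≈ (+0.707107, +0.292893); max(|x|,|y|,|x±y|/√2) = 0.707107 ≤ 1.5 ⇒ ∈ W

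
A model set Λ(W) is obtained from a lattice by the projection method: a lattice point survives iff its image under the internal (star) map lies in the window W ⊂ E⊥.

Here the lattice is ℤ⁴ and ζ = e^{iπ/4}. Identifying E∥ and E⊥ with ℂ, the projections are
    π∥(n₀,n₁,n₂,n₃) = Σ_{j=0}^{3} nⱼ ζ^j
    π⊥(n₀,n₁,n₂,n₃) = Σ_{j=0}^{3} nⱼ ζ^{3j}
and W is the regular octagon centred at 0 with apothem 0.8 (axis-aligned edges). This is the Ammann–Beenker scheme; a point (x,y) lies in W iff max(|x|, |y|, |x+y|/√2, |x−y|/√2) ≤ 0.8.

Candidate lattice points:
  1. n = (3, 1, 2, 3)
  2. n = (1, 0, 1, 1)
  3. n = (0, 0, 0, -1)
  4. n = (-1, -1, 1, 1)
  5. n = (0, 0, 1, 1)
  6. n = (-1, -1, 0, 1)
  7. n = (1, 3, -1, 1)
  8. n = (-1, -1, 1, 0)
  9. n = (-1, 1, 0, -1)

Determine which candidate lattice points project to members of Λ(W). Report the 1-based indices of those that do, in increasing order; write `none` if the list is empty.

π⊥(n) = n₀ + n₁ζ³ + n₂ζ⁶ + n₃ζ⁹ where ζ = e^{iπ/4}.
#1 (3, 1, 2, 3): internal (4.414214, 0.828427); octagon support 4.414214 vs apothem 0.8 → ∉ W
#2 (1, 0, 1, 1): internal (1.707107, -0.292893); octagon support 1.707107 vs apothem 0.8 → ∉ W
#3 (0, 0, 0, -1): internal (-0.707107, -0.707107); octagon support 1.000000 vs apothem 0.8 → ∉ W
#4 (-1, -1, 1, 1): internal (0.414214, -1.000000); octagon support 1.000000 vs apothem 0.8 → ∉ W
#5 (0, 0, 1, 1): internal (0.707107, -0.292893); octagon support 0.707107 vs apothem 0.8 → ∈ W
#6 (-1, -1, 0, 1): internal (0.414214, 0.000000); octagon support 0.414214 vs apothem 0.8 → ∈ W
#7 (1, 3, -1, 1): internal (-0.414214, 3.828427); octagon support 3.828427 vs apothem 0.8 → ∉ W
#8 (-1, -1, 1, 0): internal (-0.292893, -1.707107); octagon support 1.707107 vs apothem 0.8 → ∉ W
#9 (-1, 1, 0, -1): internal (-2.414214, 0.000000); octagon support 2.414214 vs apothem 0.8 → ∉ W

5, 6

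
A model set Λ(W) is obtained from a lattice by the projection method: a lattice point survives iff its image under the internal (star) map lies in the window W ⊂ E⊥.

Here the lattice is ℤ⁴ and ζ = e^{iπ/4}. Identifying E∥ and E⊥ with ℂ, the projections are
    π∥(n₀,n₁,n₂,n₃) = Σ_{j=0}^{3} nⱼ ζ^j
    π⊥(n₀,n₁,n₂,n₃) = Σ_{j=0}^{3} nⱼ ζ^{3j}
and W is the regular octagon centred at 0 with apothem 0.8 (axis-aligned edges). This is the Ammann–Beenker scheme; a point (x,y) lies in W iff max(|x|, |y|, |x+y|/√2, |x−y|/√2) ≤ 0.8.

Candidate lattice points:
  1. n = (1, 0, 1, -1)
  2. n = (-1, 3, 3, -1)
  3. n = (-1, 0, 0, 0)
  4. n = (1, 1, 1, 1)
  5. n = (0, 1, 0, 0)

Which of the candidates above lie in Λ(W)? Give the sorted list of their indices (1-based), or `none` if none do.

none

Internal map: ζ^{3j} for j=0..3 gives (1,0), (−√2/2,√2/2), (0,−1), (√2/2,√2/2).
#1 (1, 0, 1, -1): internal (0.29289, -1.70711); octagon support 1.70711 vs apothem 0.8 → ∉ W
#2 (-1, 3, 3, -1): internal (-3.82843, -1.58579); octagon support 3.82843 vs apothem 0.8 → ∉ W
#3 (-1, 0, 0, 0): internal (-1.00000, 0.00000); octagon support 1.00000 vs apothem 0.8 → ∉ W
#4 (1, 1, 1, 1): internal (1.00000, 0.41421); octagon support 1.00000 vs apothem 0.8 → ∉ W
#5 (0, 1, 0, 0): internal (-0.70711, 0.70711); octagon support 1.00000 vs apothem 0.8 → ∉ W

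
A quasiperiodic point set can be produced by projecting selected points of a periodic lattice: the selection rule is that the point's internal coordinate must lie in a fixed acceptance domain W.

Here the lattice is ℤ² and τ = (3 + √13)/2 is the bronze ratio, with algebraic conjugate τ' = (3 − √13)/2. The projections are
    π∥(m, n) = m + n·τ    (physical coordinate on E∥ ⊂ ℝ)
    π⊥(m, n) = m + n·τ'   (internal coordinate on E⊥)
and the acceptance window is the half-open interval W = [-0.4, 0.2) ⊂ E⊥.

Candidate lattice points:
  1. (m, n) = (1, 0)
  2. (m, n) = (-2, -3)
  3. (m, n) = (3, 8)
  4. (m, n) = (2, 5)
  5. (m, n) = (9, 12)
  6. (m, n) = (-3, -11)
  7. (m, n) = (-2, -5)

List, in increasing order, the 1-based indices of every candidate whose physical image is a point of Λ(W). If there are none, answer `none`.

none

τ' = (3−√13)/2 ≈ -0.30278.
#1 (1,0): internal coord 1 + (0)·τ' = +1.00000; +1.00000 ∉ [-0.4, 0.2) → out
#2 (-2,-3): internal coord -2 + (-3)·τ' = -1.09167; -1.09167 ∉ [-0.4, 0.2) → out
#3 (3,8): internal coord 3 + (8)·τ' = +0.57779; +0.57779 ∉ [-0.4, 0.2) → out
#4 (2,5): internal coord 2 + (5)·τ' = +0.48612; +0.48612 ∉ [-0.4, 0.2) → out
#5 (9,12): internal coord 9 + (12)·τ' = +5.36669; +5.36669 ∉ [-0.4, 0.2) → out
#6 (-3,-11): internal coord -3 + (-11)·τ' = +0.33053; +0.33053 ∉ [-0.4, 0.2) → out
#7 (-2,-5): internal coord -2 + (-5)·τ' = -0.48612; -0.48612 ∉ [-0.4, 0.2) → out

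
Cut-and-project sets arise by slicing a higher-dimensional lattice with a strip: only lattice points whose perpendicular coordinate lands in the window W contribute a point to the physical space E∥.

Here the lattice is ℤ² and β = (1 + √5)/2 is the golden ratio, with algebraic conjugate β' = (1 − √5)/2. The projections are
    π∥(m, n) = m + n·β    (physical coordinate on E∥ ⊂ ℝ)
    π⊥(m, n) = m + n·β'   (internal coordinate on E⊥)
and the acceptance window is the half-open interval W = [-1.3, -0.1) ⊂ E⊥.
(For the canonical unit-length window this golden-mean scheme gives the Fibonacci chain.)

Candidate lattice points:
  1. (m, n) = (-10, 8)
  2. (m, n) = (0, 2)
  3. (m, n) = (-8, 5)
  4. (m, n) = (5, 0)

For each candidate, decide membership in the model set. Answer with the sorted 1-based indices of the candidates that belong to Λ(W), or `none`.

2

Compute β' = (1−√5)/2 = -0.61803, so π⊥(m,n) = m -0.61803·n.
#1 (-10,8): internal coord -10 + (8)·β' = -14.94427; -14.94427 ∉ [-1.3, -0.1) → out
#2 (0,2): internal coord 0 + (2)·β' = -1.23607; -1.23607 ∈ [-1.3, -0.1) → IN Λ
#3 (-8,5): internal coord -8 + (5)·β' = -11.09017; -11.09017 ∉ [-1.3, -0.1) → out
#4 (5,0): internal coord 5 + (0)·β' = +5.00000; +5.00000 ∉ [-1.3, -0.1) → out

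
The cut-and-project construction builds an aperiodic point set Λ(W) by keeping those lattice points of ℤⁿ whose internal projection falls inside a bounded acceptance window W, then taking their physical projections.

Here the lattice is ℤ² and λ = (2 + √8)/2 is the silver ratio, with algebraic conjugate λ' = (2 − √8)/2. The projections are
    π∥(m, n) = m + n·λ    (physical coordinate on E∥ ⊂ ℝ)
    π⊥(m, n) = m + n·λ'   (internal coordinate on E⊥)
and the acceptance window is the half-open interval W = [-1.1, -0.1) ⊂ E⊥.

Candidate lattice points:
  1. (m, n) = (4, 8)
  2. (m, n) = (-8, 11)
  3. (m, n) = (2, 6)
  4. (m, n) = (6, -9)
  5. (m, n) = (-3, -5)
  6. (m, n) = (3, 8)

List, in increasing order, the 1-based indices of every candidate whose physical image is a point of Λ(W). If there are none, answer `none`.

Numerically λ ≈ 2.41421 and λ' = −1/λ ≈ -0.41421.
[1] lift (4,8): star map gives 0.68629; window check -1.1 ≤ 0.68629 < -0.1 is false → out
[2] lift (-8,11): star map gives -12.55635; window check -1.1 ≤ -12.55635 < -0.1 is false → out
[3] lift (2,6): star map gives -0.48528; window check -1.1 ≤ -0.48528 < -0.1 is true → IN Λ
[4] lift (6,-9): star map gives 9.72792; window check -1.1 ≤ 9.72792 < -0.1 is false → out
[5] lift (-3,-5): star map gives -0.92893; window check -1.1 ≤ -0.92893 < -0.1 is true → IN Λ
[6] lift (3,8): star map gives -0.31371; window check -1.1 ≤ -0.31371 < -0.1 is true → IN Λ

3, 5, 6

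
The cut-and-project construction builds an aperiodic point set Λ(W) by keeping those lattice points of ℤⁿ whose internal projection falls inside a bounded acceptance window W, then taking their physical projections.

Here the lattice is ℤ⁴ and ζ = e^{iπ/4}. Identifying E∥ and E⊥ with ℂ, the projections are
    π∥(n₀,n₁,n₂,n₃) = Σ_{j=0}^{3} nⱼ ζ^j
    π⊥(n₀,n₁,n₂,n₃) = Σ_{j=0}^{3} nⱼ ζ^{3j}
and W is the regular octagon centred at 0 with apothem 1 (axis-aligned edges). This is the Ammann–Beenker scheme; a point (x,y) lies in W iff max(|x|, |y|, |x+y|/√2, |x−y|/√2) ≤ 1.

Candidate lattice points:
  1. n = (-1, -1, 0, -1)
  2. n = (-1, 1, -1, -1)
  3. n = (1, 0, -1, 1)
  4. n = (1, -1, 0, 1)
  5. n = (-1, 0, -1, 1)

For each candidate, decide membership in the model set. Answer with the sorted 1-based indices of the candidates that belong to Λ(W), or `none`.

π⊥(n) = n₀ + n₁ζ³ + n₂ζ⁶ + n₃ζ⁹ where ζ = e^{iπ/4}.
#1 (-1, -1, 0, -1): internal (-1.0000, -1.4142); octagon support 1.7071 vs apothem 1 → ∉ W
#2 (-1, 1, -1, -1): internal (-2.4142, 1.0000); octagon support 2.4142 vs apothem 1 → ∉ W
#3 (1, 0, -1, 1): internal (1.7071, 1.7071); octagon support 2.4142 vs apothem 1 → ∉ W
#4 (1, -1, 0, 1): internal (2.4142, 0.0000); octagon support 2.4142 vs apothem 1 → ∉ W
#5 (-1, 0, -1, 1): internal (-0.2929, 1.7071); octagon support 1.7071 vs apothem 1 → ∉ W

none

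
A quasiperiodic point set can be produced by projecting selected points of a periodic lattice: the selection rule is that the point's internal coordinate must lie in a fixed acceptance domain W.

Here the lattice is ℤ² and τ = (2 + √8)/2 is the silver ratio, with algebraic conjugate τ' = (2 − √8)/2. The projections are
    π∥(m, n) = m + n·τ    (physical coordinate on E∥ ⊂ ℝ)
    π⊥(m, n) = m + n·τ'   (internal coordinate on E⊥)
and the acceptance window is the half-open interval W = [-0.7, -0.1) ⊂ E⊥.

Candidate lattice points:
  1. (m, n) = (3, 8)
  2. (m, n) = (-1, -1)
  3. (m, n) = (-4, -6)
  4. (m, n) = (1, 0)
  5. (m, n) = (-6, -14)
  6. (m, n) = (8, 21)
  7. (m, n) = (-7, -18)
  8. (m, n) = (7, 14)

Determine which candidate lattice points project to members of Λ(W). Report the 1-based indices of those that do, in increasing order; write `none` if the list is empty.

1, 2, 5, 6

τ' = (2−√8)/2 ≈ -0.414214.
candidate 1: (m,n)=(3,8) → π∥ = 3+8·τ ≈ 22.313708, π⊥ = 3+8·τ' ≈ -0.313708 ∈ [-0.7, -0.1) ⇒ IN Λ
candidate 2: (m,n)=(-1,-1) → π∥ = -1-1·τ ≈ -3.414214, π⊥ = -1-1·τ' ≈ -0.585786 ∈ [-0.7, -0.1) ⇒ IN Λ
candidate 3: (m,n)=(-4,-6) → π∥ = -4-6·τ ≈ -18.485281, π⊥ = -4-6·τ' ≈ -1.514719 ∉ [-0.7, -0.1) ⇒ out
candidate 4: (m,n)=(1,0) → π∥ = 1+0·τ ≈ 1.000000, π⊥ = 1+0·τ' ≈ 1.000000 ∉ [-0.7, -0.1) ⇒ out
candidate 5: (m,n)=(-6,-14) → π∥ = -6-14·τ ≈ -39.798990, π⊥ = -6-14·τ' ≈ -0.201010 ∈ [-0.7, -0.1) ⇒ IN Λ
candidate 6: (m,n)=(8,21) → π∥ = 8+21·τ ≈ 58.698485, π⊥ = 8+21·τ' ≈ -0.698485 ∈ [-0.7, -0.1) ⇒ IN Λ
candidate 7: (m,n)=(-7,-18) → π∥ = -7-18·τ ≈ -50.455844, π⊥ = -7-18·τ' ≈ 0.455844 ∉ [-0.7, -0.1) ⇒ out
candidate 8: (m,n)=(7,14) → π∥ = 7+14·τ ≈ 40.798990, π⊥ = 7+14·τ' ≈ 1.201010 ∉ [-0.7, -0.1) ⇒ out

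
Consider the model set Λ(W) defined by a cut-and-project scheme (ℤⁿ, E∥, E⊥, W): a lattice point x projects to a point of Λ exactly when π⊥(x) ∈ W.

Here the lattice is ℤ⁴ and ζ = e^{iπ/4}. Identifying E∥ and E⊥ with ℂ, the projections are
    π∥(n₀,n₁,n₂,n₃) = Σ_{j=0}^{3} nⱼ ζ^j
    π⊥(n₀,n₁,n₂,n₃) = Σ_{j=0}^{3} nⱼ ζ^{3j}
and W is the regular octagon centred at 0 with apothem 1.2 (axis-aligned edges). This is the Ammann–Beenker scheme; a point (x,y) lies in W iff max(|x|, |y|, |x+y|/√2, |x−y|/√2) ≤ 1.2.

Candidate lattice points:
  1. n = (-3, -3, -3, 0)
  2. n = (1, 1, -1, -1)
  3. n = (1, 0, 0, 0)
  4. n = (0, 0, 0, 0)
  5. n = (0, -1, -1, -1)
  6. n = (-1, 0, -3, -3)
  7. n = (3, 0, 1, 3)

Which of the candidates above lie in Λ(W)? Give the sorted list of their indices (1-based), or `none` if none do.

2, 3, 4, 5

π⊥(n) = n₀ + n₁ζ³ + n₂ζ⁶ + n₃ζ⁹ where ζ = e^{iπ/4}.
#1 (-3, -3, -3, 0): internal (-0.8787, 0.8787); octagon support 1.2426 vs apothem 1.2 → ∉ W
#2 (1, 1, -1, -1): internal (-0.4142, 1.0000); octagon support 1.0000 vs apothem 1.2 → ∈ W
#3 (1, 0, 0, 0): internal (1.0000, 0.0000); octagon support 1.0000 vs apothem 1.2 → ∈ W
#4 (0, 0, 0, 0): internal (0.0000, 0.0000); octagon support 0.0000 vs apothem 1.2 → ∈ W
#5 (0, -1, -1, -1): internal (0.0000, -0.4142); octagon support 0.4142 vs apothem 1.2 → ∈ W
#6 (-1, 0, -3, -3): internal (-3.1213, 0.8787); octagon support 3.1213 vs apothem 1.2 → ∉ W
#7 (3, 0, 1, 3): internal (5.1213, 1.1213); octagon support 5.1213 vs apothem 1.2 → ∉ W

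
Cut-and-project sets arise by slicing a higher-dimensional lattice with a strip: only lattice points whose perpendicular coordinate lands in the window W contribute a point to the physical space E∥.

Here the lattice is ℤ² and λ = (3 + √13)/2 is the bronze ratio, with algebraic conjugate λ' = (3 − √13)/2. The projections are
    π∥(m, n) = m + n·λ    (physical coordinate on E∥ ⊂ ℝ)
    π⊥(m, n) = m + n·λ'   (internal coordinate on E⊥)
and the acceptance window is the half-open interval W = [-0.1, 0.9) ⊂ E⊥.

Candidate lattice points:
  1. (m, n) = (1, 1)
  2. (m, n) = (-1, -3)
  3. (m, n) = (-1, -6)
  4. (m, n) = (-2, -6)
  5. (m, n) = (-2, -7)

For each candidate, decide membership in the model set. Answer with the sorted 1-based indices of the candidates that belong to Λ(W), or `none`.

λ' = (3−√13)/2 ≈ -0.30278.
[1] lift (1,1): star map gives 0.69722; window check -0.1 ≤ 0.69722 < 0.9 is true → IN Λ
[2] lift (-1,-3): star map gives -0.09167; window check -0.1 ≤ -0.09167 < 0.9 is true → IN Λ
[3] lift (-1,-6): star map gives 0.81665; window check -0.1 ≤ 0.81665 < 0.9 is true → IN Λ
[4] lift (-2,-6): star map gives -0.18335; window check -0.1 ≤ -0.18335 < 0.9 is false → out
[5] lift (-2,-7): star map gives 0.11943; window check -0.1 ≤ 0.11943 < 0.9 is true → IN Λ

1, 2, 3, 5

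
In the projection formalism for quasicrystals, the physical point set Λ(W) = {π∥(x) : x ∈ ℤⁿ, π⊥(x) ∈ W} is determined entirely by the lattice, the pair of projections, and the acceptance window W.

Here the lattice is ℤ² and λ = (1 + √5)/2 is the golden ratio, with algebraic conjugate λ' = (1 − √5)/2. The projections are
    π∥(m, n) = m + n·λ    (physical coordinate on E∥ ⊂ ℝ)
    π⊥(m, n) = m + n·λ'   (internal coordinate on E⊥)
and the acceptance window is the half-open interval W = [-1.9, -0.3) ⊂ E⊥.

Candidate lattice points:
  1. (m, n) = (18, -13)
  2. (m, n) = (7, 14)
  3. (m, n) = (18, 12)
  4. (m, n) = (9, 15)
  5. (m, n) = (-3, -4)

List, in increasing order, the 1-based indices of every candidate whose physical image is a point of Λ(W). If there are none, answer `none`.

λ' = (1−√5)/2 ≈ -0.61803.
[1] lift (18,-13): star map gives 26.03444; window check -1.9 ≤ 26.03444 < -0.3 is false → out
[2] lift (7,14): star map gives -1.65248; window check -1.9 ≤ -1.65248 < -0.3 is true → IN Λ
[3] lift (18,12): star map gives 10.58359; window check -1.9 ≤ 10.58359 < -0.3 is false → out
[4] lift (9,15): star map gives -0.27051; window check -1.9 ≤ -0.27051 < -0.3 is false → out
[5] lift (-3,-4): star map gives -0.52786; window check -1.9 ≤ -0.52786 < -0.3 is true → IN Λ

2, 5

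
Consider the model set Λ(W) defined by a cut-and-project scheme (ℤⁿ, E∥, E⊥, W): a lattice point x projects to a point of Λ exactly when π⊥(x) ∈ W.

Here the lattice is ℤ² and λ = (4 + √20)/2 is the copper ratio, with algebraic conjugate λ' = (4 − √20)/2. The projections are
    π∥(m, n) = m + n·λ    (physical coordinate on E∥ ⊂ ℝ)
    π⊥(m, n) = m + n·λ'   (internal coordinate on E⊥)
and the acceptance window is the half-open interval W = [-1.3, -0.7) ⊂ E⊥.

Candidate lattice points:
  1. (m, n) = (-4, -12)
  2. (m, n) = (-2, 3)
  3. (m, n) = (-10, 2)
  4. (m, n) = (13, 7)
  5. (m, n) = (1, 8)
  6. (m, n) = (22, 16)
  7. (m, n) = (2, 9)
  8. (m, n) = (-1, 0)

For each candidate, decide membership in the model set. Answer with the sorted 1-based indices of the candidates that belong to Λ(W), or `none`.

Compute λ' = (4−√20)/2 = -0.236068, so π⊥(m,n) = m -0.236068·n.
[1] lift (-4,-12): star map gives -1.167184; window check -1.3 ≤ -1.167184 < -0.7 is true → IN Λ
[2] lift (-2,3): star map gives -2.708204; window check -1.3 ≤ -2.708204 < -0.7 is false → out
[3] lift (-10,2): star map gives -10.472136; window check -1.3 ≤ -10.472136 < -0.7 is false → out
[4] lift (13,7): star map gives 11.347524; window check -1.3 ≤ 11.347524 < -0.7 is false → out
[5] lift (1,8): star map gives -0.888544; window check -1.3 ≤ -0.888544 < -0.7 is true → IN Λ
[6] lift (22,16): star map gives 18.222912; window check -1.3 ≤ 18.222912 < -0.7 is false → out
[7] lift (2,9): star map gives -0.124612; window check -1.3 ≤ -0.124612 < -0.7 is false → out
[8] lift (-1,0): star map gives -1.000000; window check -1.3 ≤ -1.000000 < -0.7 is true → IN Λ

1, 5, 8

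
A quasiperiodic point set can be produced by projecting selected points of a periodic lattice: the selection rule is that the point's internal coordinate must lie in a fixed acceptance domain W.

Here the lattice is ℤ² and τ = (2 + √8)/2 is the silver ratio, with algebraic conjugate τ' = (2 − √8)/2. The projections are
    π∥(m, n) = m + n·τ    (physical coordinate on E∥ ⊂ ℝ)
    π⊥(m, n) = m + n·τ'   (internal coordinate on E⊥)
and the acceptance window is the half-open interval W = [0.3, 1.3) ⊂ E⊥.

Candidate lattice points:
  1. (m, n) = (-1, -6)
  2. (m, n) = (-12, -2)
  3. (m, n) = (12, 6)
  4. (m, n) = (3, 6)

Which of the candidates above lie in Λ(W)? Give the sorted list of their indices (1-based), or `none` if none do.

Numerically τ ≈ 2.4142 and τ' = −1/τ ≈ -0.4142.
#1 (-1,-6): internal coord -1 + (-6)·τ' = +1.4853; +1.4853 ∉ [0.3, 1.3) → out
#2 (-12,-2): internal coord -12 + (-2)·τ' = -11.1716; -11.1716 ∉ [0.3, 1.3) → out
#3 (12,6): internal coord 12 + (6)·τ' = +9.5147; +9.5147 ∉ [0.3, 1.3) → out
#4 (3,6): internal coord 3 + (6)·τ' = +0.5147; +0.5147 ∈ [0.3, 1.3) → IN Λ

4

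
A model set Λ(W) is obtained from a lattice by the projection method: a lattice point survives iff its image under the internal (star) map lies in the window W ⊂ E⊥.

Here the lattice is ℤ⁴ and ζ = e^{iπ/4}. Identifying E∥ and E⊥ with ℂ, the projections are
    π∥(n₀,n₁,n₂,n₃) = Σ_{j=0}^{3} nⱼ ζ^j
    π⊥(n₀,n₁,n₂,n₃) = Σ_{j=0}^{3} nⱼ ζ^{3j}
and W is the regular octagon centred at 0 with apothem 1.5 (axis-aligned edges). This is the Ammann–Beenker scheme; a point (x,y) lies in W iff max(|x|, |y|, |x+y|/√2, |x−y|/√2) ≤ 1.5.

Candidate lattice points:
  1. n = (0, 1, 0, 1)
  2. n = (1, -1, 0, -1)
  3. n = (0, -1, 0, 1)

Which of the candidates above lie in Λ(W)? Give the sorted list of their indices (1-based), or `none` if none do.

1, 3

π⊥(n) = n₀ + n₁ζ³ + n₂ζ⁶ + n₃ζ⁹ where ζ = e^{iπ/4}.
candidate 1: n = (0, 1, 0, 1) → π⊥ ≈ (+0.00000, +1.41421); max(|x|,|y|,|x±y|/√2) = 1.41421 ≤ 1.5 ⇒ ∈ W
candidate 2: n = (1, -1, 0, -1) → π⊥ ≈ (+1.00000, -1.41421); max(|x|,|y|,|x±y|/√2) = 1.70711 > 1.5 ⇒ ∉ W
candidate 3: n = (0, -1, 0, 1) → π⊥ ≈ (+1.41421, +0.00000); max(|x|,|y|,|x±y|/√2) = 1.41421 ≤ 1.5 ⇒ ∈ W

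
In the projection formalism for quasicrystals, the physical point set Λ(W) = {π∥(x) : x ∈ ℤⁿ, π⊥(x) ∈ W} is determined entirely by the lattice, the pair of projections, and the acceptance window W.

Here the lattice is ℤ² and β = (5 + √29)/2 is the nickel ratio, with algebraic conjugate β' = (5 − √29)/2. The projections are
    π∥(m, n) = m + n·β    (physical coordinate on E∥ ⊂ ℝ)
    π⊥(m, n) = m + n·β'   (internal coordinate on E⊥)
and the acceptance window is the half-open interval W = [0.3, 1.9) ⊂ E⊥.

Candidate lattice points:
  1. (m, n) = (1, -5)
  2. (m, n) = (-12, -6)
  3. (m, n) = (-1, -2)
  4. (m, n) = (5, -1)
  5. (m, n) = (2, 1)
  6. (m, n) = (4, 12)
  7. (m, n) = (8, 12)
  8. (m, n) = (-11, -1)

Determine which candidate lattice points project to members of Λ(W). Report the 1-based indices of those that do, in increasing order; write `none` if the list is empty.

Compute β' = (5−√29)/2 = -0.19258, so π⊥(m,n) = m -0.19258·n.
#1 (1,-5): internal coord 1 + (-5)·β' = +1.96291; +1.96291 ∉ [0.3, 1.9) → out
#2 (-12,-6): internal coord -12 + (-6)·β' = -10.84451; -10.84451 ∉ [0.3, 1.9) → out
#3 (-1,-2): internal coord -1 + (-2)·β' = -0.61484; -0.61484 ∉ [0.3, 1.9) → out
#4 (5,-1): internal coord 5 + (-1)·β' = +5.19258; +5.19258 ∉ [0.3, 1.9) → out
#5 (2,1): internal coord 2 + (1)·β' = +1.80742; +1.80742 ∈ [0.3, 1.9) → IN Λ
#6 (4,12): internal coord 4 + (12)·β' = +1.68901; +1.68901 ∈ [0.3, 1.9) → IN Λ
#7 (8,12): internal coord 8 + (12)·β' = +5.68901; +5.68901 ∉ [0.3, 1.9) → out
#8 (-11,-1): internal coord -11 + (-1)·β' = -10.80742; -10.80742 ∉ [0.3, 1.9) → out

5, 6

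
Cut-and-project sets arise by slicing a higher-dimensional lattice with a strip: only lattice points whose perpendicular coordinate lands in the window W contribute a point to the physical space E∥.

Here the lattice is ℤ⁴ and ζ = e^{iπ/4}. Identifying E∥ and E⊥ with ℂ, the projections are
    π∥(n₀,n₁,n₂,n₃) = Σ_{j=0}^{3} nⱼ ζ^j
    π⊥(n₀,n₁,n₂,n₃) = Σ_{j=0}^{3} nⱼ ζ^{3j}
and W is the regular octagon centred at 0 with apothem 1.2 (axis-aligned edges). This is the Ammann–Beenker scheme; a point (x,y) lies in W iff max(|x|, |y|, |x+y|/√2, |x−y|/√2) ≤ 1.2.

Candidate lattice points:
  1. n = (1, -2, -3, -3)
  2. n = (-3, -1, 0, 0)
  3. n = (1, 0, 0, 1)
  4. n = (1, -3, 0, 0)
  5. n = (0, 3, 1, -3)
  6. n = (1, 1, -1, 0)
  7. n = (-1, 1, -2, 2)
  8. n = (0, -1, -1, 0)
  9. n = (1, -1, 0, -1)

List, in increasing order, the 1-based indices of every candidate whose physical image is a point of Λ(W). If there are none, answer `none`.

1, 8

Internal map: ζ^{3j} for j=0..3 gives (1,0), (−√2/2,√2/2), (0,−1), (√2/2,√2/2).
candidate 1: n = (1, -2, -3, -3) → π⊥ ≈ (+0.2929, -0.5355); max(|x|,|y|,|x±y|/√2) = 0.5858 ≤ 1.2 ⇒ ∈ W
candidate 2: n = (-3, -1, 0, 0) → π⊥ ≈ (-2.2929, -0.7071); max(|x|,|y|,|x±y|/√2) = 2.2929 > 1.2 ⇒ ∉ W
candidate 3: n = (1, 0, 0, 1) → π⊥ ≈ (+1.7071, +0.7071); max(|x|,|y|,|x±y|/√2) = 1.7071 > 1.2 ⇒ ∉ W
candidate 4: n = (1, -3, 0, 0) → π⊥ ≈ (+3.1213, -2.1213); max(|x|,|y|,|x±y|/√2) = 3.7071 > 1.2 ⇒ ∉ W
candidate 5: n = (0, 3, 1, -3) → π⊥ ≈ (-4.2426, -1.0000); max(|x|,|y|,|x±y|/√2) = 4.2426 > 1.2 ⇒ ∉ W
candidate 6: n = (1, 1, -1, 0) → π⊥ ≈ (+0.2929, +1.7071); max(|x|,|y|,|x±y|/√2) = 1.7071 > 1.2 ⇒ ∉ W
candidate 7: n = (-1, 1, -2, 2) → π⊥ ≈ (-0.2929, +4.1213); max(|x|,|y|,|x±y|/√2) = 4.1213 > 1.2 ⇒ ∉ W
candidate 8: n = (0, -1, -1, 0) → π⊥ ≈ (+0.7071, +0.2929); max(|x|,|y|,|x±y|/√2) = 0.7071 ≤ 1.2 ⇒ ∈ W
candidate 9: n = (1, -1, 0, -1) → π⊥ ≈ (+1.0000, -1.4142); max(|x|,|y|,|x±y|/√2) = 1.7071 > 1.2 ⇒ ∉ W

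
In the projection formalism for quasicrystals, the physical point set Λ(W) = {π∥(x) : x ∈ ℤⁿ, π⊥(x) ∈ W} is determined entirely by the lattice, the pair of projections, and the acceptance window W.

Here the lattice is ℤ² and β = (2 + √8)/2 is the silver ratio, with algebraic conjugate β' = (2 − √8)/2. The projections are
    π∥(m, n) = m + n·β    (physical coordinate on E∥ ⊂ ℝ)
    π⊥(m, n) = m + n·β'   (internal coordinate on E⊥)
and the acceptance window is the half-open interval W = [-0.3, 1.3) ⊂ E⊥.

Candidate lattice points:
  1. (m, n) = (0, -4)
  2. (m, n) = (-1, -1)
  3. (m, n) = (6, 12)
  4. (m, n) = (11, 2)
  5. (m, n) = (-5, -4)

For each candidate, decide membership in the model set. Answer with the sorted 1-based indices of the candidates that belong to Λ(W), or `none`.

3

Compute β' = (2−√8)/2 = -0.4142, so π⊥(m,n) = m -0.4142·n.
candidate 1: (m,n)=(0,-4) → π∥ = 0-4·β ≈ -9.6569, π⊥ = 0-4·β' ≈ 1.6569 ∉ [-0.3, 1.3) ⇒ out
candidate 2: (m,n)=(-1,-1) → π∥ = -1-1·β ≈ -3.4142, π⊥ = -1-1·β' ≈ -0.5858 ∉ [-0.3, 1.3) ⇒ out
candidate 3: (m,n)=(6,12) → π∥ = 6+12·β ≈ 34.9706, π⊥ = 6+12·β' ≈ 1.0294 ∈ [-0.3, 1.3) ⇒ IN Λ
candidate 4: (m,n)=(11,2) → π∥ = 11+2·β ≈ 15.8284, π⊥ = 11+2·β' ≈ 10.1716 ∉ [-0.3, 1.3) ⇒ out
candidate 5: (m,n)=(-5,-4) → π∥ = -5-4·β ≈ -14.6569, π⊥ = -5-4·β' ≈ -3.3431 ∉ [-0.3, 1.3) ⇒ out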